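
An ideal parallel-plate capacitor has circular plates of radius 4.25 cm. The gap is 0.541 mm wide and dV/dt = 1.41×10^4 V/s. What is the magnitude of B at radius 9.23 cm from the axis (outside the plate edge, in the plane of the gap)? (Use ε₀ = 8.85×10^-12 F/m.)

2.84×10^-12 T

I_d = C dV/dt with C = ε₀πR²/d = 9.284×10^-11 F, so I_d = (9.284×10^-11)(1.41×10^4) = 1.309×10^-6 A.
For r ≥ R the full I_d is enclosed: B = μ₀ I_d/(2πr) = (4π×10^-7)(1.309×10^-6)/(2π·0.0923) = 2.84×10^-12 T.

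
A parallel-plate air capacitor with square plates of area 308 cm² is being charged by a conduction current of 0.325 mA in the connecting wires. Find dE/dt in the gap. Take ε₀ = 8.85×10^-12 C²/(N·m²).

1.19×10^9 V/(m·s)

Charge continuity gives I_d = I = 3.25×10^-4 A between the plates.
Then dE/dt = I_d/(ε₀A) = 1.19×10^9 V/(m·s).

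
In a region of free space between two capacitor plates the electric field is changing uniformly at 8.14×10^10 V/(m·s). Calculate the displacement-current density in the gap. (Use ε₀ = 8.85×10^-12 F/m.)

J_d = ε₀ ∂E/∂t, so J_d = 0.720 A/m².

0.720 A/m²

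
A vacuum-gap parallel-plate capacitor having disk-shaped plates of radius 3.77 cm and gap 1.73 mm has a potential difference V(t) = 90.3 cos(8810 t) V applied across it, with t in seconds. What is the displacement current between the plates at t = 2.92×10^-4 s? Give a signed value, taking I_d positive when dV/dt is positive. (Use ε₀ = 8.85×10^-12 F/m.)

dE/dt = (V₀ω/d)·−sin(ωt) with ωt = 2.57252 rad: (90.3)(8810)(-0.5389)/(1.73×10^-3) = -2.478×10^8 V/(m·s).
I_d = ε₀ A dE/dt = (8.85×10^-12)(4.465×10^-3)(-2.478×10^8) = -9.79×10^-6 A.

-9.79×10^-6 A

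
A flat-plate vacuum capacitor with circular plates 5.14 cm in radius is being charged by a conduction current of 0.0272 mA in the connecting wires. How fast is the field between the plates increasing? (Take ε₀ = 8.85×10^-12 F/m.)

3.70×10^8 V/(m·s)

Charge continuity gives I_d = I = 2.72×10^-5 A between the plates.
Since I_d = ε₀ A dE/dt, dE/dt = I_d/(ε₀A) = (2.72×10^-5)/((8.85×10^-12)(8.300×10^-3)) = 3.70×10^8 V/(m·s).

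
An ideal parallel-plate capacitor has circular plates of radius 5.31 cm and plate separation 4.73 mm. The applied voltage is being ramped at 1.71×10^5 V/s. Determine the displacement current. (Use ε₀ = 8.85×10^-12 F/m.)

C = ε₀A/d = (8.85×10^-12)(8.858×10^-3)/(4.73×10^-3) = 1.657×10^-11 F.
I_d = C dV/dt = (1.657×10^-11)(1.71×10^5) = 2.83×10^-6 A.

2.83×10^-6 A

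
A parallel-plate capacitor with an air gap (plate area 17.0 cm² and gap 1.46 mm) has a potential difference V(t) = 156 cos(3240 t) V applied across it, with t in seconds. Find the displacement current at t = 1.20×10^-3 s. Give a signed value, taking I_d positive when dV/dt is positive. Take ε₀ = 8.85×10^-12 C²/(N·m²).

dE/dt = (V₀ω/d)·−sin(ωt) with ωt = 3.888 rad: (156)(3240)(0.6790)/(1.46×10^-3) = 2.351×10^8 V/(m·s).
I_d = ε₀ A dE/dt = (8.85×10^-12)(1.70×10^-3)(2.351×10^8) = 3.54×10^-6 A.

3.54×10^-6 A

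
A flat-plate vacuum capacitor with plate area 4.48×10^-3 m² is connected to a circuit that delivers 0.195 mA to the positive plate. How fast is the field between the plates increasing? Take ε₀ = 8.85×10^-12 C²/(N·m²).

4.92×10^9 V/(m·s)

By continuity, I_d in the gap equals the 0.195 mA flowing in the wire.
Since I_d = ε₀ A dE/dt, dE/dt = I_d/(ε₀A) = (1.95×10^-4)/((8.85×10^-12)(4.48×10^-3)) = 4.92×10^9 V/(m·s).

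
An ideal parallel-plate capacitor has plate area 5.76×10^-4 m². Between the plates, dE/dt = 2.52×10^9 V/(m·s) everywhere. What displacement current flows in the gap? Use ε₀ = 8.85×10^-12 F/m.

1.28×10^-5 A

The displacement current is ε₀ times dΦ_E/dt = ε₀ A dE/dt = (8.85×10^-12)(5.76×10^-4)(2.52×10^9) = 1.28×10^-5 A.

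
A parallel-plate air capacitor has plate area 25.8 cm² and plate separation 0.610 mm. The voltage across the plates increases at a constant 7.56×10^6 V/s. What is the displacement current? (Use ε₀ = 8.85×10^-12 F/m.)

The field between the plates is E = V/d, so dE/dt = (7.56×10^6)/(6.10×10^-4 m) = 1.239×10^10 V/(m·s).
I_d = ε₀ A (dE/dt) = (8.85×10^-12)(2.58×10^-3)(1.239×10^10) = 2.83×10^-4 A.

2.83×10^-4 A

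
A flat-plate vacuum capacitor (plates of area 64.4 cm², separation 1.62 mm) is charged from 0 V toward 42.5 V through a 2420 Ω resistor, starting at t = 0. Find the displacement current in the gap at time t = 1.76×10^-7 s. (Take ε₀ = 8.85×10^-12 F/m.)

2.22×10^-3 A

With C = ε₀A/d = (8.85×10^-12)(6.44×10^-3)/(1.62×10^-3) = 3.518×10^-11 F, the time constant is τ = RC = 8.514×10^-8 s, so t/τ = 2.067 and e^(−t/τ) = 0.1266.
I_d = I_cond = (V₀/R) e^(−t/τ) = (0.01756)(0.1266) = 2.22×10^-3 A.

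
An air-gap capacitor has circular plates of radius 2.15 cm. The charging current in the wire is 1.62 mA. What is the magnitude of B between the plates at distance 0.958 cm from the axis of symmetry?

No conduction current crosses the gap, so I_d there equals the 1.62×10^-3 A in the leads.
For r < R the Ampère–Maxwell law gives B(2πr) = μ₀ I_d (r²/R²), so B = μ₀ I_d r/(2πR²) = (4π×10^-7)(1.62×10^-3)(9.58×10^-3)/(2π·0.0215²) = 6.71×10^-9 T.

6.71×10^-9 T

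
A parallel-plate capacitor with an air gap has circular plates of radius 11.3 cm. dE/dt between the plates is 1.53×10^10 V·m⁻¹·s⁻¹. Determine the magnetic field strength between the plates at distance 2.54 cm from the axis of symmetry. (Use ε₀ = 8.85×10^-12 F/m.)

Total displacement current: I_d = ε₀(πR²)(dE/dt) = (8.85×10^-12)(0.04011)(1.53×10^10) = 5.431×10^-3 A.
For r < R the Ampère–Maxwell law gives B(2πr) = μ₀ I_d (r²/R²), so B = μ₀ I_d r/(2πR²) = (4π×10^-7)(5.431×10^-3)(0.0254)/(2π·0.113²) = 2.16×10^-9 T.

2.16×10^-9 T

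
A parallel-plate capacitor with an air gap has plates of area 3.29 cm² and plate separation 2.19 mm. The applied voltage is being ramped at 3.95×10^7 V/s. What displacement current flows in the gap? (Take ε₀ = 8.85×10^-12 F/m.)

C = ε₀A/d = (8.85×10^-12)(3.29×10^-4)/(2.19×10^-3) = 1.330×10^-12 F.
I_d = C dV/dt = (1.330×10^-12)(3.95×10^7) = 5.25×10^-5 A.

5.25×10^-5 A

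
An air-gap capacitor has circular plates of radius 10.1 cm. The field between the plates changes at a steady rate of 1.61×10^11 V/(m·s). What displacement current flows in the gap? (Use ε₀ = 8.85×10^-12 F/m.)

With a uniform field, Φ_E = EA, so I_d = ε₀ A dE/dt = 0.0457 A.

0.0457 A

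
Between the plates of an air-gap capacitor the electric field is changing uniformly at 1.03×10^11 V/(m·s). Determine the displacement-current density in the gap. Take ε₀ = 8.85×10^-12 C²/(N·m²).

0.912 A/m²

J_d = ε₀ dE/dt = (8.85×10^-12)(1.03×10^11) = 0.912 A/m².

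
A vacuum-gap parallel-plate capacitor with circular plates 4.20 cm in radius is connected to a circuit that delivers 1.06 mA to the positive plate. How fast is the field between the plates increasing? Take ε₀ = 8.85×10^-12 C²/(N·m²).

The displacement current between the plates equals the conduction current, I_d = 1.06 mA.
Then dE/dt = I_d/(ε₀A) = 2.16×10^10 V/(m·s).

2.16×10^10 V/(m·s)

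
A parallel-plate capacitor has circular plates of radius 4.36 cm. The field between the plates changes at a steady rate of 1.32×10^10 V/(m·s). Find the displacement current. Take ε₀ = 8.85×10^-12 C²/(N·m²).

6.98×10^-4 A

I_d = ε₀ A (dE/dt) = (8.85×10^-12)(5.972×10^-3 m²)(1.32×10^10) = 6.98×10^-4 A.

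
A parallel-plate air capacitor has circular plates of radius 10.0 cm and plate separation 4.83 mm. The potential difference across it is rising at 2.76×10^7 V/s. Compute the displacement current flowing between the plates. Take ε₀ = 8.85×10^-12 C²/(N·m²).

The field between the plates is E = V/d, so dE/dt = (2.76×10^7)/(4.83×10^-3 m) = 5.714×10^9 V/(m·s).
I_d = ε₀ A (dE/dt) = (8.85×10^-12)(0.03142)(5.714×10^9) = 1.59×10^-3 A.

1.59×10^-3 A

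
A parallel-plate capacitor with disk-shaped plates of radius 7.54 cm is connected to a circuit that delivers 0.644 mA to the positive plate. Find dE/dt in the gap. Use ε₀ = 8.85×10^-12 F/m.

4.07×10^9 V/(m·s)

The displacement current between the plates equals the conduction current, I_d = 0.644 mA.
Then dE/dt = I_d/(ε₀A) = 4.07×10^9 V/(m·s).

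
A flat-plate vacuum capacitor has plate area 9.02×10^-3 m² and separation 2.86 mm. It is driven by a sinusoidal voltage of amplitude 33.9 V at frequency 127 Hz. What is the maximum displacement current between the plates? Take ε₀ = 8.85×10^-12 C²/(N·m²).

The displacement current equals the conduction current C dV/dt, which peaks at C V₀ ω.
With C = ε₀A/d = (8.85×10^-12)(9.02×10^-3)/(2.86×10^-3) = 2.791×10^-11 F and ω = 2πf = 798.0 rad/s, I_d,max = (2.791×10^-11)(33.9)(798.0) = 7.55×10^-7 A.

7.55×10^-7 A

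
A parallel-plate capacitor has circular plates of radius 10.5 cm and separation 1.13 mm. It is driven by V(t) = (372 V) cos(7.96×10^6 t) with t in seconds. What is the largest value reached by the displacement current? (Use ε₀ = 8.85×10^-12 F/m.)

0.803 A

The displacement current equals the conduction current C dV/dt, which peaks at C V₀ ω.
With C = ε₀A/d = (8.85×10^-12)(0.03464)/(1.13×10^-3) = 2.713×10^-10 F and ω = 7.96×10^6 rad/s, I_d,max = (2.713×10^-10)(372)(7.96×10^6) = 0.803 A.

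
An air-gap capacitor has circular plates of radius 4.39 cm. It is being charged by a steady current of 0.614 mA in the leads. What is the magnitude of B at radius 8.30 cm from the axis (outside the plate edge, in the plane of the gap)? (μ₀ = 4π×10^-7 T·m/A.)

By continuity the displacement current in the gap matches the conduction current: I_d = 6.14×10^-4 A.
Outside the plates the loop encloses all of I_d, so B·2πr = μ₀ I_d and B = 1.48×10^-9 T.

1.48×10^-9 T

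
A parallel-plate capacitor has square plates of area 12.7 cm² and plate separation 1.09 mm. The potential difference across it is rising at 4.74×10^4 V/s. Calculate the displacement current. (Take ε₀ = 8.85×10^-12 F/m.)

C = ε₀A/d = (8.85×10^-12)(1.27×10^-3)/(1.09×10^-3) = 1.031×10^-11 F.
I_d = C dV/dt = (1.031×10^-11)(4.74×10^4) = 4.89×10^-7 A.

4.89×10^-7 A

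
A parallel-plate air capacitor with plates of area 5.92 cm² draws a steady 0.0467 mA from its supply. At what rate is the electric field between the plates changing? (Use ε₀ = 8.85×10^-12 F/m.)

8.91×10^9 V/(m·s)

Charge continuity gives I_d = I = 4.67×10^-5 A between the plates.
Since I_d = ε₀ A dE/dt, dE/dt = I_d/(ε₀A) = (4.67×10^-5)/((8.85×10^-12)(5.92×10^-4)) = 8.91×10^9 V/(m·s).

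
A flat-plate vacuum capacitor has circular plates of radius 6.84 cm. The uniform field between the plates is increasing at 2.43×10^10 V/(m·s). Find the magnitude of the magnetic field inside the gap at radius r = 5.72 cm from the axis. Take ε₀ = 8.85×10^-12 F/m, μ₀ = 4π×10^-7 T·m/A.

Through the whole plate area (πR² = 0.01470 m²), I_d = ε₀ πR² dE/dt = 3.161×10^-3 A.
∮B·dl = μ₀ I_d,enc with I_d,enc = I_d r²/R² = 2.211×10^-3 A; so B = μ₀ I_d,enc/(2πr) = 7.73×10^-9 T.

7.73×10^-9 T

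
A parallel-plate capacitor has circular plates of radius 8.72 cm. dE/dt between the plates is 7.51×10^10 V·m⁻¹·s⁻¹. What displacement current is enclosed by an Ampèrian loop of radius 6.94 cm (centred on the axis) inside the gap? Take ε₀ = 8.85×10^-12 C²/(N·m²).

Through the whole plate area (πR² = 0.02389 m²), I_d = ε₀ πR² dE/dt = 0.01588 A.
Through an area πr² the displacement current is I_d·(πr²/πR²) = I_d (r/R)² = 0.0101 A.

0.0101 A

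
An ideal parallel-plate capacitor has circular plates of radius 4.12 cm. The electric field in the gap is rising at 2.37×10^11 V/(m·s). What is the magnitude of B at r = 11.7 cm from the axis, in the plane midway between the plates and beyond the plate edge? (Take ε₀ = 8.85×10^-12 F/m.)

Total displacement current: I_d = ε₀(πR²)(dE/dt) = (8.85×10^-12)(5.333×10^-3)(2.37×10^11) = 0.01119 A.
For r ≥ R the full I_d is enclosed: B = μ₀ I_d/(2πr) = (4π×10^-7)(0.01119)/(2π·0.117) = 1.91×10^-8 T.

1.91×10^-8 T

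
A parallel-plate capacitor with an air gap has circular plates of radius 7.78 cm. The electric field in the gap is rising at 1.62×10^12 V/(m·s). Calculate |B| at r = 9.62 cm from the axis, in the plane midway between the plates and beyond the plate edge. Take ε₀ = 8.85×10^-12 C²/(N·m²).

Through the whole plate area (πR² = 0.01902 m²), I_d = ε₀ πR² dE/dt = 0.2727 A.
For r ≥ R the full I_d is enclosed: B = μ₀ I_d/(2πr) = (4π×10^-7)(0.2727)/(2π·0.0962) = 5.67×10^-7 T.

5.67×10^-7 T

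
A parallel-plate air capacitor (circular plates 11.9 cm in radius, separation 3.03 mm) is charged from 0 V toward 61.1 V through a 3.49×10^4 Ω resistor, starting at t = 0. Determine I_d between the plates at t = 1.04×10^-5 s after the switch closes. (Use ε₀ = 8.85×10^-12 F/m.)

1.77×10^-4 A

C = ε₀A/d = (8.85×10^-12)(0.04449)/(3.03×10^-3) = 1.299×10^-10 F, so τ = RC = 4.534×10^-6 s.
The conduction current is I(t) = (V₀/R) e^(−t/τ), and the displacement current between the plates equals it.
t/τ = 2.294; I_d = (61.1/3.49×10^4) · e^(−2.294) = (1.751×10^-3)(0.1009) = 1.77×10^-4 A.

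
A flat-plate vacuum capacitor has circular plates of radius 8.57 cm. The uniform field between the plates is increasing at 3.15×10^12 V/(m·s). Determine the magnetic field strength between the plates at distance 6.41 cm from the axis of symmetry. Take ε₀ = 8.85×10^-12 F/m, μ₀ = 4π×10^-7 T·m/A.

I_d = ε₀ dΦ_E/dt = ε₀ πR² (dE/dt) = (8.85×10^-12)(0.02307)(3.15×10^12) = 0.6431 A through the full plate area.
An Ampèrian loop of radius r encloses a fraction (r/R)² of I_d. Then B·2πr = μ₀ I_d (r/R)², giving B = μ₀ I_d r/(2πR²) = 1.12×10^-6 T.

1.12×10^-6 T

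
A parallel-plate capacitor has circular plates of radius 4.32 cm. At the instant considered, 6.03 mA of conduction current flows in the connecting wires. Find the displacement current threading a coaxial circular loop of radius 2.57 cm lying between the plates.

2.13×10^-3 A

By continuity the displacement current in the gap matches the conduction current: I_d = 6.03×10^-3 A.
Through an area πr² the displacement current is I_d·(πr²/πR²) = I_d (r/R)² = 2.13×10^-3 A.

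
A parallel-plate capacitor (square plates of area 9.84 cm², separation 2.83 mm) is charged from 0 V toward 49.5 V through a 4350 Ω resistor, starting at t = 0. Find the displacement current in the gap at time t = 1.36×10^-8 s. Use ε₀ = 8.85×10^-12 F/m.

C = ε₀A/d = (8.85×10^-12)(9.84×10^-4)/(2.83×10^-3) = 3.077×10^-12 F and τ = RC = 1.338×10^-8 s. I_d in the gap equals the RC charging current.
I_d(t) = (V₀/R) e^(−t/τ) = 0.01138 · e^(−1.016) = 4.12×10^-3 A.

4.12×10^-3 A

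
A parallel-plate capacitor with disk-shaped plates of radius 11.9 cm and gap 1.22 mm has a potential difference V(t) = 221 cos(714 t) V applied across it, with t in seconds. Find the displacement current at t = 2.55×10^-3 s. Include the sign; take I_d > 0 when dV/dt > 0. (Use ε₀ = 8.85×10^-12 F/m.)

-4.93×10^-5 A

dV/dt = (221)(714)·−sin(1.8207) = -1.529×10^5 V/s.
I_d = C dV/dt with C = ε₀A/d = (8.85×10^-12)(0.04449)/(1.22×10^-3) = 3.227×10^-10 F, so I_d = (3.227×10^-10)(-1.529×10^5) = -4.93×10^-5 A.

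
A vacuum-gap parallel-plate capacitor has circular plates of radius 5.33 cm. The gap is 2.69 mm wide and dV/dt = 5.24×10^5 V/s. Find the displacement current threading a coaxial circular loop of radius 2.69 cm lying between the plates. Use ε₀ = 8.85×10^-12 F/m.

dE/dt = (dV/dt)/d = 1.948×10^8 V/(m·s); I_d = ε₀(πR²)(dE/dt) = (8.85×10^-12)(8.925×10^-3)(1.948×10^8) = 1.539×10^-5 A.
Through an area πr² the displacement current is I_d·(πr²/πR²) = I_d (r/R)² = 3.92×10^-6 A.

3.92×10^-6 A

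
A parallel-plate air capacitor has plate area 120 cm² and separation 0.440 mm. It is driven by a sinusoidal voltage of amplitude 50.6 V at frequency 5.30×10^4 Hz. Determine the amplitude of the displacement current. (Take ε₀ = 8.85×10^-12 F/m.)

C = ε₀A/d = (8.85×10^-12)(0.0120)/(4.40×10^-4) = 2.414×10^-10 F; ω = 2πf = 3.330×10^5 rad/s.
I_d = C dV/dt, so |I_d|_max = C V₀ ω = (2.414×10^-10)(50.6)(3.330×10^5) = 4.07×10^-3 A.

4.07×10^-3 A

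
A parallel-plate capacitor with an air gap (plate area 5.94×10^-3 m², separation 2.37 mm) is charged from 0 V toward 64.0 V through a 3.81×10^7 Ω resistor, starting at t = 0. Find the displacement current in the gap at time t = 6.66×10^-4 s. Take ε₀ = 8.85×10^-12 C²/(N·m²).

7.64×10^-7 A

With C = ε₀A/d = (8.85×10^-12)(5.94×10^-3)/(2.37×10^-3) = 2.218×10^-11 F, the time constant is τ = RC = 8.451×10^-4 s, so t/τ = 0.7881 and e^(−t/τ) = 0.4547.
I_d = I_cond = (V₀/R) e^(−t/τ) = (1.680×10^-6)(0.4547) = 7.64×10^-7 A.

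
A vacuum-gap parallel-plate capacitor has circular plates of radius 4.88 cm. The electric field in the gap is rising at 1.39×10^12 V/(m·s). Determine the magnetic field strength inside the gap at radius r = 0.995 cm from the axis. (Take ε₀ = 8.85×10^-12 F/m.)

7.69×10^-8 T

Through the whole plate area (πR² = 7.482×10^-3 m²), I_d = ε₀ πR² dE/dt = 0.09204 A.
An Ampèrian loop of radius r encloses a fraction (r/R)² of I_d. Then B·2πr = μ₀ I_d (r/R)², giving B = μ₀ I_d r/(2πR²) = 7.69×10^-8 T.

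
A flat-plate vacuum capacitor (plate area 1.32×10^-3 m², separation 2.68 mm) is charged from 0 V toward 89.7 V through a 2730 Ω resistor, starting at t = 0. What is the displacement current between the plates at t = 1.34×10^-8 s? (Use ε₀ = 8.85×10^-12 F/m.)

0.0107 A

With C = ε₀A/d = (8.85×10^-12)(1.32×10^-3)/(2.68×10^-3) = 4.359×10^-12 F, the time constant is τ = RC = 1.190×10^-8 s, so t/τ = 1.126 and e^(−t/τ) = 0.3243.
I_d = I_cond = (V₀/R) e^(−t/τ) = (0.03286)(0.3243) = 0.0107 A.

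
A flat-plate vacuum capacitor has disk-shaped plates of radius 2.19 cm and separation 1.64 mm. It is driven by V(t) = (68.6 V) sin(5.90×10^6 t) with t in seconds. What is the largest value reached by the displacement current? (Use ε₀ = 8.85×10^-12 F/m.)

C = ε₀A/d = (8.85×10^-12)(1.507×10^-3)/(1.64×10^-3) = 8.132×10^-12 F; ω = 5.90×10^6 rad/s.
I_d = C dV/dt, so |I_d|_max = C V₀ ω = (8.132×10^-12)(68.6)(5.90×10^6) = 3.29×10^-3 A.

3.29×10^-3 A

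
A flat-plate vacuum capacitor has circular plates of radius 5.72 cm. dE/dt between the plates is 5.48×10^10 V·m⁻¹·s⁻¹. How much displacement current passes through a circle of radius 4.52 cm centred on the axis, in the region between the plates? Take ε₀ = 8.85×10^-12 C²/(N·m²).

3.11×10^-3 A

Through the whole plate area (πR² = 0.01028 m²), I_d = ε₀ πR² dE/dt = 4.986×10^-3 A.
Through an area πr² the displacement current is I_d·(πr²/πR²) = I_d (r/R)² = 3.11×10^-3 A.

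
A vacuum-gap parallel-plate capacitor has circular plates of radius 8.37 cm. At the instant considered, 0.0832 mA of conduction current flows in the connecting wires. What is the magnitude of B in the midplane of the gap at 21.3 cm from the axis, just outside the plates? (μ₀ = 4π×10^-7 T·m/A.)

Between the plates the displacement current equals the wire current: I_d = 0.0832 mA = 8.32×10^-5 A.
With r > R the enclosed displacement current is the full I_d; B = μ₀ I_d / (2πr) = 7.81×10^-11 T.

7.81×10^-11 T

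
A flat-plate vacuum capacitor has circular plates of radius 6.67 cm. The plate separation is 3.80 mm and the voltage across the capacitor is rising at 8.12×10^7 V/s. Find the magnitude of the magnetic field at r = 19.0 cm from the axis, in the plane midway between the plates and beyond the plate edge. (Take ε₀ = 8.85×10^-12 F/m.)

2.78×10^-9 T

I_d = C dV/dt with C = ε₀πR²/d = 3.256×10^-11 F, so I_d = (3.256×10^-11)(8.12×10^7) = 2.644×10^-3 A.
Outside the plates the loop encloses all of I_d, so B·2πr = μ₀ I_d and B = 2.78×10^-9 T.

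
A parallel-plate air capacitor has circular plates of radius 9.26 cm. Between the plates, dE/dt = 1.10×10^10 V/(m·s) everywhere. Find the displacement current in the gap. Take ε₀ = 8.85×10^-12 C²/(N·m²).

The displacement current is ε₀ times dΦ_E/dt = ε₀ A dE/dt = (8.85×10^-12)(0.02694)(1.10×10^10) = 2.62×10^-3 A.

2.62×10^-3 A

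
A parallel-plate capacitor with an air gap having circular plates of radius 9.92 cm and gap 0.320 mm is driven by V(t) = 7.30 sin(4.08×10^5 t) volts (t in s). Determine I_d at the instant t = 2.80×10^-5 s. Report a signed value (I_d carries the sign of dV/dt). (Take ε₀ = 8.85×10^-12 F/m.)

1.06×10^-3 A

dE/dt = (V₀ω/d)·cos(ωt) with ωt = 11.424 rad: (7.30)(4.08×10^5)(0.4154)/(3.20×10^-4) = 3.866×10^9 V/(m·s).
I_d = ε₀ A dE/dt = (8.85×10^-12)(0.03092)(3.866×10^9) = 1.06×10^-3 A.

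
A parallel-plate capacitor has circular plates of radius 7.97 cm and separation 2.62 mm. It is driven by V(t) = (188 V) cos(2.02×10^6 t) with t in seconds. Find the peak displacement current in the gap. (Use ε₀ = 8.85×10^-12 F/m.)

0.0256 A

(dE/dt)_max = V₀ω/d = 1.449×10^11 V/(m·s); ω = 2.02×10^6 rad/s.
I_d,max = ε₀ A (dE/dt)_max = (8.85×10^-12)(0.01996)(1.449×10^11) = 0.0256 A.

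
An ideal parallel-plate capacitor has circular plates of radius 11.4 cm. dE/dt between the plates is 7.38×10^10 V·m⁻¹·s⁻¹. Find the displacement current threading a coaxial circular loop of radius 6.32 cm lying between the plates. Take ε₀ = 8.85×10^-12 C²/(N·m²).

8.20×10^-3 A

Through the whole plate area (πR² = 0.04083 m²), I_d = ε₀ πR² dE/dt = 0.02667 A.
The field is uniform, so I_d,enc = I_d (r/R)² = (0.02667)(6.32/11.4)² = 8.20×10^-3 A.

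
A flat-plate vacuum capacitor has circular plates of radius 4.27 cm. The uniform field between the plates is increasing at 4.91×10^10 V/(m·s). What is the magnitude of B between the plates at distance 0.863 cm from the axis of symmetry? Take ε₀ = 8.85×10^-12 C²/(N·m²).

Total displacement current: I_d = ε₀(πR²)(dE/dt) = (8.85×10^-12)(5.728×10^-3)(4.91×10^10) = 2.489×10^-3 A.
An Ampèrian loop of radius r encloses a fraction (r/R)² of I_d. Then B·2πr = μ₀ I_d (r/R)², giving B = μ₀ I_d r/(2πR²) = 2.36×10^-9 T.

2.36×10^-9 T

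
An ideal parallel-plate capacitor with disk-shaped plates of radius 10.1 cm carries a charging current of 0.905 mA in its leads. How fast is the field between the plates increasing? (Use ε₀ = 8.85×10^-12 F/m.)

3.19×10^9 V/(m·s)

The displacement current between the plates equals the conduction current, I_d = 0.905 mA.
Then dE/dt = I_d/(ε₀A) = 3.19×10^9 V/(m·s).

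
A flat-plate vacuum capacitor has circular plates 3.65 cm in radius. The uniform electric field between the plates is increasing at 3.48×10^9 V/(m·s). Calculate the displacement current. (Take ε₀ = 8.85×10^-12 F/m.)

1.29×10^-4 A

With a uniform field, Φ_E = EA, so I_d = ε₀ A dE/dt = 1.29×10^-4 A.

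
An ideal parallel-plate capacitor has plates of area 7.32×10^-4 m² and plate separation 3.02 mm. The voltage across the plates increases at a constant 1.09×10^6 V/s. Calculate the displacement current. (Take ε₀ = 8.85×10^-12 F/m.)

2.34×10^-6 A

The field between the plates is E = V/d, so dE/dt = (1.09×10^6)/(3.02×10^-3 m) = 3.609×10^8 V/(m·s).
I_d = ε₀ A (dE/dt) = (8.85×10^-12)(7.32×10^-4)(3.609×10^8) = 2.34×10^-6 A.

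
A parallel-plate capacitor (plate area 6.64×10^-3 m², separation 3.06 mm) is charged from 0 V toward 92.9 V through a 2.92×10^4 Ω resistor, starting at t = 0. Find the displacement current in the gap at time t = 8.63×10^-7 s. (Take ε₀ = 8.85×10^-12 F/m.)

6.83×10^-4 A

C = ε₀A/d = (8.85×10^-12)(6.64×10^-3)/(3.06×10^-3) = 1.920×10^-11 F and τ = RC = 5.606×10^-7 s. I_d in the gap equals the RC charging current.
I_d(t) = (V₀/R) e^(−t/τ) = 3.182×10^-3 · e^(−1.539) = 6.83×10^-4 A.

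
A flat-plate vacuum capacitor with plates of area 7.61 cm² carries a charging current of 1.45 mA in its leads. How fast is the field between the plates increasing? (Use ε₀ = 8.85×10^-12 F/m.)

By continuity, I_d in the gap equals the 1.45 mA flowing in the wire.
Since I_d = ε₀ A dE/dt, dE/dt = I_d/(ε₀A) = (1.45×10^-3)/((8.85×10^-12)(7.61×10^-4)) = 2.15×10^11 V/(m·s).

2.15×10^11 V/(m·s)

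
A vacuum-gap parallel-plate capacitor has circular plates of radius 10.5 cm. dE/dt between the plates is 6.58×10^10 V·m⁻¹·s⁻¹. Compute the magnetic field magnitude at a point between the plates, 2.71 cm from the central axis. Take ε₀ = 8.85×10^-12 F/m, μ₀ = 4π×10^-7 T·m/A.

I_d = ε₀ dΦ_E/dt = ε₀ πR² (dE/dt) = (8.85×10^-12)(0.03464)(6.58×10^10) = 0.02017 A through the full plate area.
An Ampèrian loop of radius r encloses a fraction (r/R)² of I_d. Then B·2πr = μ₀ I_d (r/R)², giving B = μ₀ I_d r/(2πR²) = 9.92×10^-9 T.

9.92×10^-9 T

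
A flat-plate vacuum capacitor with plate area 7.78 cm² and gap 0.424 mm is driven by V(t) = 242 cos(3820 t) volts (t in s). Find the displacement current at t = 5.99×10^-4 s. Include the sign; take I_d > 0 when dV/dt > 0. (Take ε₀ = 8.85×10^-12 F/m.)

dE/dt = (V₀ω/d)·−sin(ωt) with ωt = 2.28818 rad: (242)(3820)(-0.7535)/(4.24×10^-4) = -1.643×10^9 V/(m·s).
I_d = ε₀ A dE/dt = (8.85×10^-12)(7.78×10^-4)(-1.643×10^9) = -1.13×10^-5 A.

-1.13×10^-5 A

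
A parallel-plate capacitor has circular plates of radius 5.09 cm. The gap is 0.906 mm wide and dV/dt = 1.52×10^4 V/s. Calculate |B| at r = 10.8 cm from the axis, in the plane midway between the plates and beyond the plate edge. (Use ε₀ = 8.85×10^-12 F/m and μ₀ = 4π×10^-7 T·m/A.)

2.24×10^-12 T

dE/dt = (dV/dt)/d = 1.678×10^7 V/(m·s); I_d = ε₀(πR²)(dE/dt) = (8.85×10^-12)(8.139×10^-3)(1.678×10^7) = 1.209×10^-6 A.
Outside the plates the loop encloses all of I_d, so B·2πr = μ₀ I_d and B = 2.24×10^-12 T.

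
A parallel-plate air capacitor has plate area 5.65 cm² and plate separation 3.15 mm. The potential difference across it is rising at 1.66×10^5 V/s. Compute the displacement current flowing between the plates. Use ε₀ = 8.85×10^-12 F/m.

E = V/d so dE/dt = (dV/dt)/d = 5.270×10^7 V/(m·s), and I_d = ε₀ A dE/dt = (8.85×10^-12)(5.65×10^-4)(5.270×10^7) = 2.64×10^-7 A.

2.64×10^-7 A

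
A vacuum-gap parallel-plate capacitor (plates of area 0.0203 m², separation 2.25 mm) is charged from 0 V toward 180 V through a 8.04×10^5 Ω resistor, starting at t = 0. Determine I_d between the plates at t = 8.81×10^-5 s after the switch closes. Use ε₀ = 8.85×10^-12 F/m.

With C = ε₀A/d = (8.85×10^-12)(0.0203)/(2.25×10^-3) = 7.985×10^-11 F, the time constant is τ = RC = 6.420×10^-5 s, so t/τ = 1.372 and e^(−t/τ) = 0.2536.
I_d = I_cond = (V₀/R) e^(−t/τ) = (2.239×10^-4)(0.2536) = 5.68×10^-5 A.

5.68×10^-5 A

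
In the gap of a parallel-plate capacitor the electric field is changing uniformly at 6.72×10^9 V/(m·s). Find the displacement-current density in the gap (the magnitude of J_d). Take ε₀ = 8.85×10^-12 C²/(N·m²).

0.0595 A/m²

J_d = ε₀ dE/dt = (8.85×10^-12)(6.72×10^9) = 0.0595 A/m².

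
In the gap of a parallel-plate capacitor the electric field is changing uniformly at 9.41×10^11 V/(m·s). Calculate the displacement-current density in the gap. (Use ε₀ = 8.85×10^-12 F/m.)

8.33 A/m²

The displacement-current density is ε₀ ∂E/∂t = (8.85×10^-12)(9.41×10^11) = 8.33 A/m².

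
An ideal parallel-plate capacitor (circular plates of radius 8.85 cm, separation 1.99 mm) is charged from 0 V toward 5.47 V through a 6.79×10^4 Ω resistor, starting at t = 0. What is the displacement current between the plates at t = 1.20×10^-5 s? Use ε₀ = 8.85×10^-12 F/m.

C = ε₀A/d = (8.85×10^-12)(0.02461)/(1.99×10^-3) = 1.094×10^-10 F and τ = RC = 7.428×10^-6 s. I_d in the gap equals the RC charging current.
I_d(t) = (V₀/R) e^(−t/τ) = 8.056×10^-5 · e^(−1.616) = 1.60×10^-5 A.

1.60×10^-5 A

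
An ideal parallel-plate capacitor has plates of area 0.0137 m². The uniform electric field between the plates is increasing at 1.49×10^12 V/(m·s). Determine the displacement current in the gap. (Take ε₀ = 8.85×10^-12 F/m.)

The displacement current is ε₀ times dΦ_E/dt = ε₀ A dE/dt = (8.85×10^-12)(0.0137)(1.49×10^12) = 0.181 A.

0.181 A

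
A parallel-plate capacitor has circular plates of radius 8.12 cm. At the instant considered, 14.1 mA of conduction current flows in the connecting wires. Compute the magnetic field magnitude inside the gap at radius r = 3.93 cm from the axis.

Between the plates the displacement current equals the wire current: I_d = 14.1 mA = 0.0141 A.
For r < R the Ampère–Maxwell law gives B(2πr) = μ₀ I_d (r²/R²), so B = μ₀ I_d r/(2πR²) = (4π×10^-7)(0.0141)(0.0393)/(2π·0.0812²) = 1.68×10^-8 T.

1.68×10^-8 T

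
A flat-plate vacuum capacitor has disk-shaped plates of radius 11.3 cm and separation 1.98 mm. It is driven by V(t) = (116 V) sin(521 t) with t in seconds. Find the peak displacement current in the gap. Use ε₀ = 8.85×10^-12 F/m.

1.08×10^-5 A

The displacement current equals the conduction current C dV/dt, which peaks at C V₀ ω.
With C = ε₀A/d = (8.85×10^-12)(0.04011)/(1.98×10^-3) = 1.793×10^-10 F and ω = 521 rad/s, I_d,max = (1.793×10^-10)(116)(521) = 1.08×10^-5 A.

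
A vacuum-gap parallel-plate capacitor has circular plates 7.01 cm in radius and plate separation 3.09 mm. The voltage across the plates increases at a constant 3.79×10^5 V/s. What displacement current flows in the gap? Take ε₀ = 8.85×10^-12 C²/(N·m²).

1.68×10^-5 A

E = V/d so dE/dt = (dV/dt)/d = 1.227×10^8 V/(m·s), and I_d = ε₀ A dE/dt = (8.85×10^-12)(0.01544)(1.227×10^8) = 1.68×10^-5 A.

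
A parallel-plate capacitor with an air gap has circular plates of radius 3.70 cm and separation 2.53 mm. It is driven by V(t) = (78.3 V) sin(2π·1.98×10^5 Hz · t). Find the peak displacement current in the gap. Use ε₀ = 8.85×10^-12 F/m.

1.47×10^-3 A

The displacement current equals the conduction current C dV/dt, which peaks at C V₀ ω.
With C = ε₀A/d = (8.85×10^-12)(4.301×10^-3)/(2.53×10^-3) = 1.505×10^-11 F and ω = 2πf = 1.244×10^6 rad/s, I_d,max = (1.505×10^-11)(78.3)(1.244×10^6) = 1.47×10^-3 A.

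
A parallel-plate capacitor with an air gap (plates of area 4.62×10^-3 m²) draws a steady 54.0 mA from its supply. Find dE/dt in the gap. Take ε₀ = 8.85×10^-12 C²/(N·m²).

1.32×10^12 V/(m·s)

Charge continuity gives I_d = I = 0.0540 A between the plates.
Since I_d = ε₀ A dE/dt, dE/dt = I_d/(ε₀A) = (0.0540)/((8.85×10^-12)(4.62×10^-3)) = 1.32×10^12 V/(m·s).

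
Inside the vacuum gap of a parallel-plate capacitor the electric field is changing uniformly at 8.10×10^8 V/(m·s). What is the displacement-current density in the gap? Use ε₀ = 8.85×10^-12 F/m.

J_d = ε₀ ∂E/∂t, so J_d = 7.17×10^-3 A/m².

7.17×10^-3 A/m²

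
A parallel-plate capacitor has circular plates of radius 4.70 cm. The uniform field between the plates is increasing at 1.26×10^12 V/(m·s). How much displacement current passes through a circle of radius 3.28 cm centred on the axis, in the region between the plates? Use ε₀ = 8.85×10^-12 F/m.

0.0377 A

Total displacement current: I_d = ε₀(πR²)(dE/dt) = (8.85×10^-12)(6.940×10^-3)(1.26×10^12) = 0.07739 A.
The field is uniform, so I_d,enc = I_d (r/R)² = (0.07739)(3.28/4.70)² = 0.0377 A.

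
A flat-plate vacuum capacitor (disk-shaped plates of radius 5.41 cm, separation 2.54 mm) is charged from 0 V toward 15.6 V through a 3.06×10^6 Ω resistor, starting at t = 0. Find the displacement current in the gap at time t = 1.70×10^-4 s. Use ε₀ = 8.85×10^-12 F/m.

9.00×10^-7 A

With C = ε₀A/d = (8.85×10^-12)(9.195×10^-3)/(2.54×10^-3) = 3.204×10^-11 F, the time constant is τ = RC = 9.804×10^-5 s, so t/τ = 1.734 and e^(−t/τ) = 0.1766.
I_d = I_cond = (V₀/R) e^(−t/τ) = (5.098×10^-6)(0.1766) = 9.00×10^-7 A.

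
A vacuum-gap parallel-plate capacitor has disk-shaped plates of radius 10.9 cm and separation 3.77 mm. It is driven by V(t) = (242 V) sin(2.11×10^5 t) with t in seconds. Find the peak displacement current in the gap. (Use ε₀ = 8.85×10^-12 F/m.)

4.47×10^-3 A

The displacement current equals the conduction current C dV/dt, which peaks at C V₀ ω.
With C = ε₀A/d = (8.85×10^-12)(0.03733)/(3.77×10^-3) = 8.763×10^-11 F and ω = 2.11×10^5 rad/s, I_d,max = (8.763×10^-11)(242)(2.11×10^5) = 4.47×10^-3 A.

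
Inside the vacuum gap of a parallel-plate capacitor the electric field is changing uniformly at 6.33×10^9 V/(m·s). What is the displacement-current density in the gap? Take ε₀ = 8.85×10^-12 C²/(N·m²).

J_d = ε₀ ∂E/∂t, so J_d = 0.0560 A/m².

0.0560 A/m²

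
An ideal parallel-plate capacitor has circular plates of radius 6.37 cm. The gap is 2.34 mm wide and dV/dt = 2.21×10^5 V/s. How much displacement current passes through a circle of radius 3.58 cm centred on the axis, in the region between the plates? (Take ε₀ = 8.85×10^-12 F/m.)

With E = V/d, dE/dt = 9.444×10^7 V/(m·s) and πR² = 0.01275 m², giving I_d = ε₀ πR² dE/dt = 1.066×10^-5 A.
Through an area πr² the displacement current is I_d·(πr²/πR²) = I_d (r/R)² = 3.37×10^-6 A.

3.37×10^-6 A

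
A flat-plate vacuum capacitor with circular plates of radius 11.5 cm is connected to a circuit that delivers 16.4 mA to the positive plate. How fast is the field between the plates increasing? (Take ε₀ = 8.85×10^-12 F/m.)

4.46×10^10 V/(m·s)

The displacement current between the plates equals the conduction current, I_d = 16.4 mA.
Inverting I_d = ε₀ A dE/dt gives dE/dt = 0.0164 / (8.85×10^-12 · 0.04155) = 4.46×10^10 V/(m·s).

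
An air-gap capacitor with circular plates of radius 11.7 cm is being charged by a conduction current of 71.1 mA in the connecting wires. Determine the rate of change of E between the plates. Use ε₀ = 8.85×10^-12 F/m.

Charge continuity gives I_d = I = 0.0711 A between the plates.
Since I_d = ε₀ A dE/dt, dE/dt = I_d/(ε₀A) = (0.0711)/((8.85×10^-12)(0.04301)) = 1.87×10^11 V/(m·s).

1.87×10^11 V/(m·s)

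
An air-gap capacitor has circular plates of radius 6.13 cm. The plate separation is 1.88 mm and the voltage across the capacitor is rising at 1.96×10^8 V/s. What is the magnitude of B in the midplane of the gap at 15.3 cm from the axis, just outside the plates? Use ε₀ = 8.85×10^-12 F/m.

1.42×10^-8 T

With E = V/d, dE/dt = 1.043×10^11 V/(m·s) and πR² = 0.01181 m², giving I_d = ε₀ πR² dE/dt = 0.01090 A.
Outside the plates the loop encloses all of I_d, so B·2πr = μ₀ I_d and B = 1.42×10^-8 T.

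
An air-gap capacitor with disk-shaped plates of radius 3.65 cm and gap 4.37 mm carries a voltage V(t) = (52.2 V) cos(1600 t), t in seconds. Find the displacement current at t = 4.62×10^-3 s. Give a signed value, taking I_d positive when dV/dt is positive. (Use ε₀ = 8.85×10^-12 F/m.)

dE/dt = (V₀ω/d)·−sin(ωt) with ωt = 7.392 rad: (52.2)(1600)(-0.8952)/(4.37×10^-3) = -1.711×10^7 V/(m·s).
I_d = ε₀ A dE/dt = (8.85×10^-12)(4.185×10^-3)(-1.711×10^7) = -6.34×10^-7 A.

-6.34×10^-7 A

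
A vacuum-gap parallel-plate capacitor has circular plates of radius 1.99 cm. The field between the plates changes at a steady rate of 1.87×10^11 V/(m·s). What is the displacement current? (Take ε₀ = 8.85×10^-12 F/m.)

With a uniform field, Φ_E = EA, so I_d = ε₀ A dE/dt = 2.06×10^-3 A.

2.06×10^-3 A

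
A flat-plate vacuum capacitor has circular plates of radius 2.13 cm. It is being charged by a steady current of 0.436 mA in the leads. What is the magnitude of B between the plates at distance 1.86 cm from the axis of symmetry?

By continuity the displacement current in the gap matches the conduction current: I_d = 4.36×10^-4 A.
An Ampèrian loop of radius r encloses a fraction (r/R)² of I_d. Then B·2πr = μ₀ I_d (r/R)², giving B = μ₀ I_d r/(2πR²) = 3.57×10^-9 T.

3.57×10^-9 T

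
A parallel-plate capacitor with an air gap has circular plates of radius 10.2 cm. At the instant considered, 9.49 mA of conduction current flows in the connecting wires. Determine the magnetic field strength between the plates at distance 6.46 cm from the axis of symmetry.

No conduction current crosses the gap, so I_d there equals the 9.49×10^-3 A in the leads.
For r < R the Ampère–Maxwell law gives B(2πr) = μ₀ I_d (r²/R²), so B = μ₀ I_d r/(2πR²) = (4π×10^-7)(9.49×10^-3)(0.0646)/(2π·0.102²) = 1.18×10^-8 T.

1.18×10^-8 T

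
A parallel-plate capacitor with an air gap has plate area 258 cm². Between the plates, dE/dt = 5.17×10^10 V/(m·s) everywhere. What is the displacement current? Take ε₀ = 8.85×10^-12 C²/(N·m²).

0.0118 A

I_d = ε₀ A (dE/dt) = (8.85×10^-12)(0.0258 m²)(5.17×10^10) = 0.0118 A.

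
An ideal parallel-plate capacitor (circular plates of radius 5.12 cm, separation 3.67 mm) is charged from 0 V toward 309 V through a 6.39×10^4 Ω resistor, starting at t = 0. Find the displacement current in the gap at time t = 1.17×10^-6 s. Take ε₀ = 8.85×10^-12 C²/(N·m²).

C = ε₀A/d = (8.85×10^-12)(8.235×10^-3)/(3.67×10^-3) = 1.986×10^-11 F, so τ = RC = 1.269×10^-6 s.
The conduction current is I(t) = (V₀/R) e^(−t/τ), and the displacement current between the plates equals it.
t/τ = 0.9220; I_d = (309/6.39×10^4) · e^(−0.9220) = (4.836×10^-3)(0.3977) = 1.92×10^-3 A.

1.92×10^-3 A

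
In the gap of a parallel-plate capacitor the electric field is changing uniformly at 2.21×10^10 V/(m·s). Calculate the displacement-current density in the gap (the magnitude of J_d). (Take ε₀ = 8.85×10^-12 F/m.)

J_d = ε₀ dE/dt = (8.85×10^-12)(2.21×10^10) = 0.196 A/m².

0.196 A/m²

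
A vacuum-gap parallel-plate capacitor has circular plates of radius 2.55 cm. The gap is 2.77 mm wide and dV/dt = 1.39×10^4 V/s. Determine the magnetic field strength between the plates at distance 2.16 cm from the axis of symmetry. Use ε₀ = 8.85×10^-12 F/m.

6.03×10^-13 T

I_d = C dV/dt with C = ε₀πR²/d = 6.527×10^-12 F, so I_d = (6.527×10^-12)(1.39×10^4) = 9.073×10^-8 A.
An Ampèrian loop of radius r encloses a fraction (r/R)² of I_d. Then B·2πr = μ₀ I_d (r/R)², giving B = μ₀ I_d r/(2πR²) = 6.03×10^-13 T.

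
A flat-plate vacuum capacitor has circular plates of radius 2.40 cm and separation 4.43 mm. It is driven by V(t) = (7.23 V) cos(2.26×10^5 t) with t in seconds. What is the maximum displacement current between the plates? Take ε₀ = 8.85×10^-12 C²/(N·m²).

5.91×10^-6 A

C = ε₀A/d = (8.85×10^-12)(1.810×10^-3)/(4.43×10^-3) = 3.616×10^-12 F; ω = 2.26×10^5 rad/s.
I_d = C dV/dt, so |I_d|_max = C V₀ ω = (3.616×10^-12)(7.23)(2.26×10^5) = 5.91×10^-6 A.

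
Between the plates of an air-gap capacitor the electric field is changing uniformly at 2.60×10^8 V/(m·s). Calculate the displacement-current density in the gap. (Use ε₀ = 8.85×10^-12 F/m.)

2.30×10^-3 A/m²

J_d = ε₀ ∂E/∂t, so J_d = 2.30×10^-3 A/m².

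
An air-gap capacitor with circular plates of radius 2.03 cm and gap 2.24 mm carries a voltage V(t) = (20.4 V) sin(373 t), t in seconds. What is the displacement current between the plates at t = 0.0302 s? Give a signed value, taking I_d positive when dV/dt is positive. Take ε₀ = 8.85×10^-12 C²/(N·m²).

dV/dt = (20.4)(373)·cos(11.2646) = 2022 V/s.
I_d = C dV/dt with C = ε₀A/d = (8.85×10^-12)(1.295×10^-3)/(2.24×10^-3) = 5.116×10^-12 F, so I_d = (5.116×10^-12)(2022) = 1.03×10^-8 A.

1.03×10^-8 A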